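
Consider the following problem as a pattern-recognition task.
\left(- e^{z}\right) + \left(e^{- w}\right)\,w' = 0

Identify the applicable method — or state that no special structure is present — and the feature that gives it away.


Diagnosis: separation of variables — one side of the product carries the independent variable, the other the unknown — the textbook separation shape. An exactness check succeeds on this form as well — separation and the potential function arrive at the same answer, separation more directly.


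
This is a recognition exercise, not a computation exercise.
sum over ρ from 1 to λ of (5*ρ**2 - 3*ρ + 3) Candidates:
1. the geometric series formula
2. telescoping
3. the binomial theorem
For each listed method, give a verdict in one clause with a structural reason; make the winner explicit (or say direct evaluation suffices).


Best approach: no special technique — the summand is a plain polynomial in ρ (expanding first if it arrives factored); standard power-sum formulas evaluate it term by term.
- the geometric series formula — there is no constant term-to-term ratio.
- telescoping — computed from the summand as displayed, the partial sums build up without the pairwise collapse telescoping exploits.
- the binomial theorem — the summand does not match any term pattern of an expanded binomial power.


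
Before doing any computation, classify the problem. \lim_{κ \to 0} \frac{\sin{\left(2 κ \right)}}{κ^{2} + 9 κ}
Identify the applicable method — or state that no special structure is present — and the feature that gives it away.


Method: l'Hôpital's rule (0/0) — substituting 0 gives 0 over 0; differentiate top and bottom once and re-evaluate. The standard small-argument limits would also carry it; the rule is the systematic route.


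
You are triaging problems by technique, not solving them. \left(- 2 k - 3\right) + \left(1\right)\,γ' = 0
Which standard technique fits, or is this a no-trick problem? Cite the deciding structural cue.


Technique: no special technique — solved for the derivative, no γ appears — this is antidifferentiation in k wearing ODE clothing.


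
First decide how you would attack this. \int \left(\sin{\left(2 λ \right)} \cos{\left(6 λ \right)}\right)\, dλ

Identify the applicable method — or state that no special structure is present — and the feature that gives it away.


Method: a trigonometric identity — two sinusoids at different rates multiply in \sin{\left(2 λ \right)} \cos{\left(6 λ \right)}; the product-to-sum identity uncouples them.


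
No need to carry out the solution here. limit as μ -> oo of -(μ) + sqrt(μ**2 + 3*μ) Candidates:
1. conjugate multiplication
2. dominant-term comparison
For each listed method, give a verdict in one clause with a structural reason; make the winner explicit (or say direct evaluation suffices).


Diagnosis: conjugate multiplication — neither sqrt(μ**2 + 3*μ) nor μ converges alone, so rewrite their difference as a conjugate-rationalized quotient first.
- conjugate multiplication — yes — fits the structure here.
- dominant-term comparison: no dominant power emerges to decide the limit by degree comparison.


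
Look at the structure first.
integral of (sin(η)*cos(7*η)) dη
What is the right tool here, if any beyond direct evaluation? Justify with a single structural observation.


Method: a trigonometric identity — sin(η)*cos(7*η) mixes two frequencies; the product-to-sum identity splits it into single-frequency sinusoids.


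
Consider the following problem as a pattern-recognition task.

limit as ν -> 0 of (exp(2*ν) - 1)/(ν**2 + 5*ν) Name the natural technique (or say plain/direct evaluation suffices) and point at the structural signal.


Best approach: l'Hôpital's rule (0/0) — both numerator and denominator vanish at 0: the genuine 0/0 indeterminate that l'Hôpital exists for. A first-order expansion at the point is an equally standard path; the rule packages it.


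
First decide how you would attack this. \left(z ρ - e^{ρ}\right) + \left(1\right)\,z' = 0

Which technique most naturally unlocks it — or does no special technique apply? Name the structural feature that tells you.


Technique: a linear integrating factor — z appears only to the first power with coefficient ρ — the classic integrating-factor setup.


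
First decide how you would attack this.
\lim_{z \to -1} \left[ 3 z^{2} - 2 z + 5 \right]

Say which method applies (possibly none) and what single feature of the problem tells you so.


Diagnosis: no special technique — nothing blocks direct substitution at -1: plug in and finish.


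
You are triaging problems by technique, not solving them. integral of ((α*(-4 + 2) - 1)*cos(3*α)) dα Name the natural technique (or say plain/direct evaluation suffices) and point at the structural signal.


Technique: integration by parts — the integrand splits as (α*(-4 + 2) - 1) times cos(3*α) — repeatedly differentiating the polynomial part kills it, which is the parts ladder.


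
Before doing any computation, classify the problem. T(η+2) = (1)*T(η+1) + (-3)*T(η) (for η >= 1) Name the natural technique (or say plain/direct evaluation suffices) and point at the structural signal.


Verdict: the characteristic-root method — linear, homogeneous, constant coefficients: solutions of the form r^η exist — find the roots of the characteristic polynomial.


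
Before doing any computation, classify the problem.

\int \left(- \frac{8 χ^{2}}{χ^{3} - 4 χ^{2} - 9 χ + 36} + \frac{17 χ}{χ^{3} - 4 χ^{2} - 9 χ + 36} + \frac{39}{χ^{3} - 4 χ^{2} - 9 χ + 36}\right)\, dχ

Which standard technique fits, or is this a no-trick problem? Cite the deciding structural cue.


Diagnosis: partial fractions — each factor of χ^{3} - 4 χ^{2} - 9 χ + 36 owns one elementary piece of the integrand — separate them and integrate piecewise.


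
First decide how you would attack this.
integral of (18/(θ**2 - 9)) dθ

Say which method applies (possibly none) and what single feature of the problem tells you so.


Best approach: partial fractions — each factor of θ**2 - 9 owns one elementary piece of the integrand — separate them and integrate piecewise.


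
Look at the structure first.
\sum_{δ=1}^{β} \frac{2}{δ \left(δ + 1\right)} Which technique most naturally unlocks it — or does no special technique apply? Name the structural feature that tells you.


Method: telescoping — the denominator's roots in \frac{2}{δ \left(δ + 1\right)} sit an integer apart: decomposition produces a self-cancelling chain.


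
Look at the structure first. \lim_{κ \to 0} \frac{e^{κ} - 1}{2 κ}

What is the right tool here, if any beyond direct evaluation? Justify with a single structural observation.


Diagnosis: l'Hôpital's rule (0/0) — substituting 0 gives 0 over 0; differentiate top and bottom once and re-evaluate. A first-order expansion at the point is an equally standard path; the rule packages it.


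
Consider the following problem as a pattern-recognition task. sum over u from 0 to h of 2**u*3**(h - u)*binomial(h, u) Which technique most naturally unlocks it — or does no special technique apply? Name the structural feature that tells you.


Technique: the binomial theorem — binomial(h, u) weighting matched powers of 2 and 3 is the expanded form of (2 + 3)^h — fold it back up.


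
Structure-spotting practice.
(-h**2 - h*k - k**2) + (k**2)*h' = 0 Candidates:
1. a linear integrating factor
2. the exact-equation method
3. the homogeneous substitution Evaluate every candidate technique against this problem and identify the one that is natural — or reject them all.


Best approach: the homogeneous substitution — solved for the derivative, the right side is unchanged under scaling k and h together — it depends only on the ratio h/k, so substitute a single ratio variable.
- a linear integrating factor: the unknown enters nonlinearly (through a power, a denominator, or a transcendental function), which the linear integrating-factor recipe cannot absorb as-is — any repair would come from a preliminary substitution, not the factor.
- the exact-equation method: the cross partial derivatives disagree, so no single potential exists.
- the homogeneous substitution: yes — fits the structure here.


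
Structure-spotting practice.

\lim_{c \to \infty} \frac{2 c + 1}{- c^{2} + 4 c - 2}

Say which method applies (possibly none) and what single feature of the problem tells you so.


Diagnosis: dominant-term comparison — as c grows, only the highest-degree terms matter — compare leading terms and read the limit off. Differentiating the expression as a single quotient would eventually settle it as well; matching dominant growth settles it immediately.


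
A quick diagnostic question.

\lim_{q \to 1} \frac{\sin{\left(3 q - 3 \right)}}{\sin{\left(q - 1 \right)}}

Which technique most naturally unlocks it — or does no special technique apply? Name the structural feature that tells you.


Diagnosis: l'Hôpital's rule (0/0) — the 0/0 form at 1 is the signature situation for l'Hôpital's rule. Expanding numerator and denominator to first order gives the same value — the rule automates exactly that.


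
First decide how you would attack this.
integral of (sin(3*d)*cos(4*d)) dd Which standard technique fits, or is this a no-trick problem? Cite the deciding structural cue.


Method: a trigonometric identity — cross-frequency products like sin(3*d)*cos(4*d) are the textbook product-to-sum case — the identity converts them to directly integrable sinusoids.


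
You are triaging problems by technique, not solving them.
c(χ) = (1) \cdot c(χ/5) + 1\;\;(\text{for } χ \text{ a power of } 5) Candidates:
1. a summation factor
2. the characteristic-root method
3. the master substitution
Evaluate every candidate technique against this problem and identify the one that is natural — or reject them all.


Verdict: the master substitution — treat m = log base 5 of χ as the new clock: one recursion step advances m by one while χ scales by 5.
- a summation factor: the recursion divides its index rather than shifting it — there is no previous-term chain for a summation factor to telescope.
- the characteristic-root method — a divided-index call is not the fixed-shift linear shape that characteristic roots solve.
- the master substitution — yes — fits the structure here.


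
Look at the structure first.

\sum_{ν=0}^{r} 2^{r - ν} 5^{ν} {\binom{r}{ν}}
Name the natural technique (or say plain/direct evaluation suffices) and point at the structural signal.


Technique: the binomial theorem — the binomial coefficients weight matched powers of 5 and 2, which is exactly the expansion of a binomial power.


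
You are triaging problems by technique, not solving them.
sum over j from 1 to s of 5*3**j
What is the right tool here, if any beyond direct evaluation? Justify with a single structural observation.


Diagnosis: the geometric series formula — check a ratio of consecutive terms: it is 3, independent of the index, so the geometric formula closes the sum.


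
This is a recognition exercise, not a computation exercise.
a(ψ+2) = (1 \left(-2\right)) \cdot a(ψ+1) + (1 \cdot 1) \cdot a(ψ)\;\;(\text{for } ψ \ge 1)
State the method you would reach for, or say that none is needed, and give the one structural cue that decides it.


Technique: the characteristic-root method — this is the constant-coefficient homogeneous case — the whole solution in ψ reduces to a polynomial's roots.


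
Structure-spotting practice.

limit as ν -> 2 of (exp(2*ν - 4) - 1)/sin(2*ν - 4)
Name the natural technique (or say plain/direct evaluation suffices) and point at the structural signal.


Verdict: l'Hôpital's rule (0/0) — numerator and denominator both vanish at 2 — a genuine 0/0 form, which is exactly when l'Hôpital applies. Known elementary limits would finish this too — the rule just bypasses the case analysis.


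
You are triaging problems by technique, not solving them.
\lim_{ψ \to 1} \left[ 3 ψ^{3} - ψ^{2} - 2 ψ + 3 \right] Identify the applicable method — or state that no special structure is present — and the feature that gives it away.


Verdict: no special technique — the expression is continuous at the evaluation point — substitute directly; no indeterminate form appears.


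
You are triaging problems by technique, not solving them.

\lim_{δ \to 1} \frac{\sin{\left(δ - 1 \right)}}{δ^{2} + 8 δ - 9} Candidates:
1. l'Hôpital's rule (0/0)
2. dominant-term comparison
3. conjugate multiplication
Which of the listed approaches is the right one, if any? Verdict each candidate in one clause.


Best approach: l'Hôpital's rule (0/0) — plug in 1: top and bottom both hit zero, so differentiate each and retry. Expanding numerator and denominator to first order gives the same value — the rule automates exactly that.
- l'Hôpital's rule (0/0): applies; the problem has the shape this method handles.
- dominant-term comparison — no dominant-degree comparison decides it.
- conjugate multiplication — no divergent radical difference is present for a conjugate pair to cancel.


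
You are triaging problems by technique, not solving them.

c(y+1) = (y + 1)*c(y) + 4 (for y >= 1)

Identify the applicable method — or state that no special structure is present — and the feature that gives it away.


Best approach: a summation factor — the coefficient y + 1 drifts with the index, so no fixed root exists; normalizing by the cumulative product telescopes it.


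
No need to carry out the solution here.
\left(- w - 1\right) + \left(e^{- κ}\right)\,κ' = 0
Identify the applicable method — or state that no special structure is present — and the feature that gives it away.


Best approach: separation of variables — one side of the product carries the independent variable, the other the unknown — the textbook separation shape. The equation is exact as it stands too — a potential function exists — though separation reads the split structure directly.


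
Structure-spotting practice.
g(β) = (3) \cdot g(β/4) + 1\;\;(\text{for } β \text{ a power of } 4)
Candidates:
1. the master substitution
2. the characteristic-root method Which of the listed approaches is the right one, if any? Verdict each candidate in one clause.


Best approach: the master substitution — the argument contracts 4-fold per step: reindex β exponentially and solve the linear recurrence in the new index.
- the master substitution — applies; the problem has the shape this method handles.
- the characteristic-root method — the recursion divides its index rather than shifting it — outside the constant-shift family the root method covers.


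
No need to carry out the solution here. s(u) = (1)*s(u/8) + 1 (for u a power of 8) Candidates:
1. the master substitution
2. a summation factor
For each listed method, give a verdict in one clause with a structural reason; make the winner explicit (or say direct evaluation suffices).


Technique: the master substitution — index division is the fingerprint: u/8 in the recursive call means substitute u = 8^m.
- the master substitution: yes, a natural case for it.
- a summation factor: the recursion divides its index rather than shifting it — there is no previous-term chain for a summation factor to telescope.


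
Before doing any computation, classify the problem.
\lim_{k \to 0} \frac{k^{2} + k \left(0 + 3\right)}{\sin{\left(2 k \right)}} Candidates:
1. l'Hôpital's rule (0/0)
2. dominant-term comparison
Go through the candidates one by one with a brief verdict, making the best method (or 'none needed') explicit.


Method: l'Hôpital's rule (0/0) — numerator and denominator both vanish at 0 — a genuine 0/0 form, which is exactly when l'Hôpital applies. A first-order expansion at the point is an equally standard path; the rule packages it.
- l'Hôpital's rule (0/0) — applies; the problem has the shape this method handles.
- dominant-term comparison: no dominant power emerges to decide the limit by degree comparison.


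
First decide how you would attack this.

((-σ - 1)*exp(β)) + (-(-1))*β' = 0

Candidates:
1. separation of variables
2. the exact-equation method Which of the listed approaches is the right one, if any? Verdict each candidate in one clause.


Method: separation of variables — one side of the product carries the independent variable, the other the unknown — the textbook separation shape.
- separation of variables: applies; the problem has the shape this method handles.
- the exact-equation method — the cross partial derivatives disagree, so no single potential exists.


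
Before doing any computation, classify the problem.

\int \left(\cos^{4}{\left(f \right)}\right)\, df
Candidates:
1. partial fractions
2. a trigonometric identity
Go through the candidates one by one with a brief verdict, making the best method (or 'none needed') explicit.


Verdict: a trigonometric identity — \cos^{4}{\left(f \right)} is the textbook power-reduction case — identities first, antiderivatives second.
- partial fractions — there is no rational-function structure to decompose.
- a trigonometric identity: yes — fits the structure here.


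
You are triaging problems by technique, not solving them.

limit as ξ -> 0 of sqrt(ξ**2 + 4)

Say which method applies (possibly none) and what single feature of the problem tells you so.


Method: no special technique — the function is continuous at 0; evaluation is itself the limit, no machinery required.


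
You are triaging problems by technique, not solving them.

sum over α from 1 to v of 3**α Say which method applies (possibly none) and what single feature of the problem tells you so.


Diagnosis: the geometric series formula — term-over-term division gives 3 every time — index-free ratio, geometric sum formula applies.


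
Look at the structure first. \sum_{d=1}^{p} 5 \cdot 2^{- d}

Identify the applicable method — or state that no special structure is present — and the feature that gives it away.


Method: the geometric series formula — consecutive terms stand in a fixed index-free ratio — the geometric sum formula closes it.


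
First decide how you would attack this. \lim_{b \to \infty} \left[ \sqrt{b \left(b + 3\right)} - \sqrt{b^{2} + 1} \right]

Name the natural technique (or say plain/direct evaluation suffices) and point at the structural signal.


Method: conjugate multiplication — the difference \sqrt{b \left(b + 3\right)} - \sqrt{b^{2} + 1} is an ∞ − ∞ stalemate; its conjugate partner breaks the tie.


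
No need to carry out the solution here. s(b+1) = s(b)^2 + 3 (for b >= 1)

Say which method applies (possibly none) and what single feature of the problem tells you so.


Method: no special technique — the sequence value feeds back through itself nonlinearly — linear superposition fails, and every superposition-based closed form fails with it.


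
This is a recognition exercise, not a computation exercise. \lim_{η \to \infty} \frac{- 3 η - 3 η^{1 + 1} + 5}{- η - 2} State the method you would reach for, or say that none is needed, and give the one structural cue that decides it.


Verdict: dominant-term comparison — divide through by the highest power of η; every lower-order term dies and the dominant terms decide the limit. Differentiating the expression as a single quotient would eventually settle it as well; matching dominant growth settles it immediately.


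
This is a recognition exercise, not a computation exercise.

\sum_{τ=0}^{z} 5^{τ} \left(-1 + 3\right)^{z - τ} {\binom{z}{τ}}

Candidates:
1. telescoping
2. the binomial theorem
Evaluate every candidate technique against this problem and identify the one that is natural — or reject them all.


Best approach: the binomial theorem — the summand is term τ of a binomial expansion in 5 and (-1 + 3); the whole sum is a single power.
- telescoping: computed from the summand as displayed, the partial sums build up without the pairwise collapse telescoping exploits.
- the binomial theorem — yes — fits the structure here.


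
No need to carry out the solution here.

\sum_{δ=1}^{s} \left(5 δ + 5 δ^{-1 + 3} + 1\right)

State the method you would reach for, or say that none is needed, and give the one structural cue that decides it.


Technique: no special technique — every summand is a constant multiple of a power of δ — apply the standard power-sum identities one degree at a time.


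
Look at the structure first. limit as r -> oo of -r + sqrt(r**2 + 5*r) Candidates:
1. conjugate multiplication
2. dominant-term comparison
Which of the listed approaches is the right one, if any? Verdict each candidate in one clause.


Diagnosis: conjugate multiplication — both pieces blow up but their difference is finite; the conjugate trick rationalizes sqrt(r**2 + 5*r) - r.
- conjugate multiplication — applicable, and directly so.
- dominant-term comparison: this is not a rational comparison of growth rates at infinity.


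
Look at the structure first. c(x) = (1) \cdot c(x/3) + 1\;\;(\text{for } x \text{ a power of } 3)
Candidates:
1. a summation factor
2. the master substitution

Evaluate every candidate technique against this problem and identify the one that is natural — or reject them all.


Diagnosis: the master substitution — the argument contracts 3-fold per step: reindex x exponentially and solve the linear recurrence in the new index.
- a summation factor — the recursion divides its index rather than shifting it — there is no previous-term chain for a summation factor to telescope.
- the master substitution: yes — fits the structure here.


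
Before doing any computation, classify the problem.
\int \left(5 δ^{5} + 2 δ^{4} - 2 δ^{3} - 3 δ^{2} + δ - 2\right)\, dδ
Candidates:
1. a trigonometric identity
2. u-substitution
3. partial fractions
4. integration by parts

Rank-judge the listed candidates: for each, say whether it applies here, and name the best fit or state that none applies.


Technique: no special technique — every term is a constant multiple of a power of δ; term-wise power-rule integration needs no preliminary transformation.
- a trigonometric identity: there is no trigonometric structure at all — the integrand carries no sine or cosine to rewrite.
- u-substitution: any workable substitution here is cosmetic — the integrand is already in directly integrable form.
- partial fractions: the expression is not a ratio of polynomials that decomposes further.
- integration by parts — splitting off a factor buys nothing — the integrand integrates directly without parts.


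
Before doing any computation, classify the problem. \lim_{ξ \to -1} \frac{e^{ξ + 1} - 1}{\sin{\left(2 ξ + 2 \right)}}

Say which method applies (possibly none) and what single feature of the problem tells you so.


Diagnosis: l'Hôpital's rule (0/0) — plug in -1: top and bottom both hit zero, so differentiate each and retry. A first-order expansion at the point is an equally standard path; the rule packages it.


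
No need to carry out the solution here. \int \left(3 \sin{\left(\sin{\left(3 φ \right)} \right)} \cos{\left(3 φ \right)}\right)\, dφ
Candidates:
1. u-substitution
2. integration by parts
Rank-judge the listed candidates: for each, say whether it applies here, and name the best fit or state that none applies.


Verdict: u-substitution — collected, the integrand has one factor that is, up to a constant, the derivative of an inner expression the rest depends on — substitute for that inner expression.
- u-substitution — a fit — the right tool for this form.
- integration by parts: the integrand does not split as a nonconstant polynomial times an exp, sine, cosine of a linear argument, or logarithm — no polynomial-kernel parts product to differentiate one side of.


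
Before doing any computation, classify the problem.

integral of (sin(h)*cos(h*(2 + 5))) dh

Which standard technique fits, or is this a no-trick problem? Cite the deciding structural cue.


Technique: a trigonometric identity — cross-frequency products like sin(h)*cos(h*(2 + 5)) are the textbook product-to-sum case — the identity converts them to directly integrable sinusoids.


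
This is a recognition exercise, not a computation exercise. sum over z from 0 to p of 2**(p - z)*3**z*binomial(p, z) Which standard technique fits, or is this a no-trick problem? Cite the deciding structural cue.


Best approach: the binomial theorem — terms weighting binomial(p, z) against matched powers of 3 and 2 reassemble into (3 + 2)^p by the binomial theorem.


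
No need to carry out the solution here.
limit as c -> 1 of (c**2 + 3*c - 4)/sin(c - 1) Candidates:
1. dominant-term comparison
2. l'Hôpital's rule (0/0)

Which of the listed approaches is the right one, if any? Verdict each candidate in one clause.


Best approach: l'Hôpital's rule (0/0) — the 0/0 form at 1 is the signature situation for l'Hôpital's rule. One could equally expand both pieces locally and compare leading terms; the rule does that in one stroke.
- dominant-term comparison: this is not a rational comparison of growth rates at infinity.
- l'Hôpital's rule (0/0) — applies; the problem has the shape this method handles.


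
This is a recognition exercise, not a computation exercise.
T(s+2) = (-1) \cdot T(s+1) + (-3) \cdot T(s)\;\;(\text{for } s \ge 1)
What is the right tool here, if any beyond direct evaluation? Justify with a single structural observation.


Method: the characteristic-root method — shift-invariance with fixed coefficients calls for exponential trials; the characteristic polynomial finds every r^s.


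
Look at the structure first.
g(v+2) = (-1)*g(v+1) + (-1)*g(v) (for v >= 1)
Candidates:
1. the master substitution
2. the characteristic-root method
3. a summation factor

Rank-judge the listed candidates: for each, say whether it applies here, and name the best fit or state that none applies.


Diagnosis: the characteristic-root method — the recurrence is linear and homogeneous with constant coefficients, so the ansatz r^v turns it into a polynomial equation for r.
- the master substitution: this is shift-type recursion, outside the divide-and-conquer template.
- the characteristic-root method — yes, a natural case for it.
- a summation factor — the recurrence reaches back more than one step, outside the first-order family a summation factor normalizes.


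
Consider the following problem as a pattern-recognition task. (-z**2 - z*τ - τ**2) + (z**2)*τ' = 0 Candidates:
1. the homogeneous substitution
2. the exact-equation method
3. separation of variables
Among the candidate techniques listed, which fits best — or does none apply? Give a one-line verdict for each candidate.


Verdict: the homogeneous substitution — the slope is degree-zero homogeneous: the ratio substitution v = τ/z collapses it.
- the homogeneous substitution: a fit — the right tool for this form.
- the exact-equation method — no potential function has this form as its differential, as written.
- separation of variables — the two dependences do not factor apart.


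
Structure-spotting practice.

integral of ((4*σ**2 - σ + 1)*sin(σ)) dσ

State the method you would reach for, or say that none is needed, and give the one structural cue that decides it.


Method: integration by parts — the integrand splits as 4*σ**2 - σ + 1 times sin(σ) — repeatedly differentiating the polynomial part kills it, which is the parts ladder.


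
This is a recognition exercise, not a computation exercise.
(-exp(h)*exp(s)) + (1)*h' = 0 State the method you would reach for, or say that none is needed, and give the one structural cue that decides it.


Method: separation of variables — solved for the derivative, the right side factors as exp(s) times exp(h) — all s-dependence separates from all h-dependence.


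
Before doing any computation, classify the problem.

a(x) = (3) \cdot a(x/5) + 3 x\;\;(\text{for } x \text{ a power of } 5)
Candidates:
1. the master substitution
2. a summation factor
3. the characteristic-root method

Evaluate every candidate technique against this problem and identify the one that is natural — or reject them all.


Technique: the master substitution — treat m = log base 5 of x as the new clock: one recursion step advances m by one while x scales by 5.
- the master substitution: yes, a natural case for it.
- a summation factor — the recursion divides its index rather than shifting it — there is no previous-term chain for a summation factor to telescope.
- the characteristic-root method — the recursion divides its index rather than shifting it — outside the constant-shift family the root method covers.


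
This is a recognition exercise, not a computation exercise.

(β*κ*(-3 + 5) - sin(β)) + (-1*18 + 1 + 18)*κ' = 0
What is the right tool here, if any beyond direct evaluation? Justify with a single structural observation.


Verdict: a linear integrating factor — linear in the unknown with genuine forcing: multiply through by the exponential of the integrated coefficient and the left side closes into one derivative.


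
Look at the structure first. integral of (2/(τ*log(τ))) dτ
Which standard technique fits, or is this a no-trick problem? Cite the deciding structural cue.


Diagnosis: u-substitution — collected, the integrand has one factor that is, up to a constant, the derivative of an inner expression the rest depends on — substitute for that inner expression.


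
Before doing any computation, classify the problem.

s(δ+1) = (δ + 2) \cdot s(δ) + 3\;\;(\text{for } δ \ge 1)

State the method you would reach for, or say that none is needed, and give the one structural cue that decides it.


Verdict: a summation factor — an index-dependent multiplier δ + 2 rules out characteristic roots; a summation factor converts it to a pure difference.


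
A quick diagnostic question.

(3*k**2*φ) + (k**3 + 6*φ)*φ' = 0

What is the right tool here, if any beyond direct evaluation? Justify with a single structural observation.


Diagnosis: the exact-equation method — equality of cross partials is the green light — assemble the potential function term by term.


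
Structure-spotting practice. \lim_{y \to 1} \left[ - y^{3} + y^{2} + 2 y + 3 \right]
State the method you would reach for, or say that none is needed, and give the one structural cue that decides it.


Method: no special technique — no zero denominators, no indeterminate clash at 1 — substitute and read off the value.


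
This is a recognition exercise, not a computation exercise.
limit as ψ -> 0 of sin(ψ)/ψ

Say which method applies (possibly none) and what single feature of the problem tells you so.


Technique: l'Hôpital's rule (0/0) — the 0/0 form at 0 is the signature situation for l'Hôpital's rule. Expanding numerator and denominator to first order gives the same value — the rule automates exactly that.


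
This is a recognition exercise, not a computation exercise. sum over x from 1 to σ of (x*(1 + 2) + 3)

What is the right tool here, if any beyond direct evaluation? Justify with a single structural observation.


Technique: no special technique — no cancellation, no constant ratio, no binomial weights — just polynomial terms summed directly.


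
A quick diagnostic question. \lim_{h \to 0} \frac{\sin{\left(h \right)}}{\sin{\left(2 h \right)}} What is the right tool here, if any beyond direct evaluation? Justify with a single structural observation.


Diagnosis: l'Hôpital's rule (0/0) — the 0/0 form at 0 is the signature situation for l'Hôpital's rule. A local series expansion at the point resolves it as well; the rule is the packaged version of that step.


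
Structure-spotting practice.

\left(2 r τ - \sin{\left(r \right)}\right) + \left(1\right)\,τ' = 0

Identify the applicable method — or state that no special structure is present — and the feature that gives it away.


Method: a linear integrating factor — τ appears only to the first power with coefficient 2 r — the classic integrating-factor setup.


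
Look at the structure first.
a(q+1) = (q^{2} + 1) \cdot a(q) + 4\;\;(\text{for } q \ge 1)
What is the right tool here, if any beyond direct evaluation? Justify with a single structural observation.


Diagnosis: a summation factor — one step of memory with a weight q^{2} + 1 that changes as the index grows — the summation-factor construction is built for this.


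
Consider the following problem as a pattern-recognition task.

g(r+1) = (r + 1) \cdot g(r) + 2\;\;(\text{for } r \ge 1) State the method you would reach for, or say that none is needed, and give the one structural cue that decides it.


Best approach: a summation factor — because the multiplier r + 1 is index-dependent, divide through by its running product and sum the resulting differences.


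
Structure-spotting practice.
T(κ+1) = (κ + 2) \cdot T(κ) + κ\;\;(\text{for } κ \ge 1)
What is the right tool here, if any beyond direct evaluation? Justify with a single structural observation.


Verdict: a summation factor — an index-dependent multiplier κ + 2 rules out characteristic roots; a summation factor converts it to a pure difference.


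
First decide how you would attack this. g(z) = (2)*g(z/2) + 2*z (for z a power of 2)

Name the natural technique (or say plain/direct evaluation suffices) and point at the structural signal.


Diagnosis: the master substitution — treat m = log base 2 of z as the new clock: one recursion step advances m by one while z scales by 2.


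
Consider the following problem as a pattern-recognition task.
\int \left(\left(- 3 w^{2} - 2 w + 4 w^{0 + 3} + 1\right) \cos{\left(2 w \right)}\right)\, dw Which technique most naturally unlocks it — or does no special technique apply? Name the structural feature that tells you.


Best approach: integration by parts — a polynomial factor (- 3 w^{2} - 2 w + 4 w^{0 + 3} + 1) multiplies \cos{\left(2 w \right)}; differentiating (- 3 w^{2} - 2 w + 4 w^{0 + 3} + 1) lowers its degree while \cos{\left(2 w \right)} integrates cleanly, so parts wins.


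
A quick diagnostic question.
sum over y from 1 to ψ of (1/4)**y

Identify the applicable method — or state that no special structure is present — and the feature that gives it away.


Technique: the geometric series formula — term-over-term division gives 1/4 every time — index-free ratio, geometric sum formula applies.


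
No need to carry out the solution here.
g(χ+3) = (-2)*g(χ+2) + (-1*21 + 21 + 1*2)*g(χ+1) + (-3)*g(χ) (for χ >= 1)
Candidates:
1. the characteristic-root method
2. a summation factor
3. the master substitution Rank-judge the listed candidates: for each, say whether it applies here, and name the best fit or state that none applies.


Method: the characteristic-root method — no index-dependence in the weights and nothing inhomogeneous: classic characteristic-equation setup.
- the characteristic-root method — yes — fits the structure here.
- a summation factor — the recurrence reaches back more than one step, outside the first-order family a summation factor normalizes.
- the master substitution — the recursion steps by a constant offset, so exponential reindexing is pointless.


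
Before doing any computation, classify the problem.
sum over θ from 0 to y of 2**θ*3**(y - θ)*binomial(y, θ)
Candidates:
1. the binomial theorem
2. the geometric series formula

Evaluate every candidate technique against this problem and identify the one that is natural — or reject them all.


Best approach: the binomial theorem — binomial coefficients against complementary powers of 2 and 3: recognize the binomial expansion and resum.
- the binomial theorem — yes, a natural case for it.
- the geometric series formula — the term-to-term ratio changes with the index, so the geometric formula cannot close it.


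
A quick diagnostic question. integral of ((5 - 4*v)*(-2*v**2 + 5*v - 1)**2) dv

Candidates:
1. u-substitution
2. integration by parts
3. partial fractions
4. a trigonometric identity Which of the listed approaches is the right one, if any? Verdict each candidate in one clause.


Technique: u-substitution — viewed as a product, the integrand is a composition evaluated at -2*v**2 + 5*v - 1 times (a constant multiple of) that inner expression's derivative, so u = -2*v**2 + 5*v - 1 makes it elementary. Multiplying out and using the power rule would succeed as well, just with far more bookkeeping.
- u-substitution — applies; the problem has the shape this method handles.
- integration by parts — splitting off a factor buys nothing — the integrand integrates directly without parts.
- partial fractions — there is no rational-function structure to decompose.
- a trigonometric identity — with no trigonometric functions present, identity rewriting has no target.


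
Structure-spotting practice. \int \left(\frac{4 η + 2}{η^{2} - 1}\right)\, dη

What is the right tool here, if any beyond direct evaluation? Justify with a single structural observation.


Technique: partial fractions — rational integrand, reducible denominator η^{2} - 1: decompose first, integrate second.


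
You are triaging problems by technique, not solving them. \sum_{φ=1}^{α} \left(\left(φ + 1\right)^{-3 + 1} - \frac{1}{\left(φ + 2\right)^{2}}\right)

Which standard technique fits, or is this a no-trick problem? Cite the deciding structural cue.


Method: telescoping — the summand is built as \left(φ + 1\right)^{-3 + 1} minus its own successor — adjacent terms annihilate down the line.


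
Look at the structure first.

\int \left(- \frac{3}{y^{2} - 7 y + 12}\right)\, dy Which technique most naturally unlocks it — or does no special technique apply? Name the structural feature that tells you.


Best approach: partial fractions — the denominator y^{2} - 7 y + 12 factors, so the quotient decomposes into elementary partial fractions term by term.


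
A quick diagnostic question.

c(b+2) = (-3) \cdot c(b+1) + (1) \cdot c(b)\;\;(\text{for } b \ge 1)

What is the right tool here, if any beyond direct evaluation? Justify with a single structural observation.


Technique: the characteristic-root method — because shifting b leaves the equation's coefficients unchanged, exponential trials reduce it to algebra.


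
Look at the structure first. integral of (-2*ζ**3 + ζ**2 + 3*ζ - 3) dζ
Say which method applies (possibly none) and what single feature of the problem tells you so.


Technique: no special technique — the integrand is a sum of constant multiples of powers of ζ — integrate term by term.


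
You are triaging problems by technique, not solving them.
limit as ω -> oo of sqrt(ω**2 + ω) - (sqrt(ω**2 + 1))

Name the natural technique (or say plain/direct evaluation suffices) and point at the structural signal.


Method: conjugate multiplication — an infinity-minus-infinity difference with a surviving radical — multiply by the conjugate to cancel the divergence.


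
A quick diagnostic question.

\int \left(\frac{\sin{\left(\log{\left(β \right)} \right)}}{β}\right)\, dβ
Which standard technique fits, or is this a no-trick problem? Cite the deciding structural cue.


Best approach: u-substitution — collected, the integrand has one factor that is, up to a constant, the derivative of an inner expression the rest depends on — substitute for that inner expression.


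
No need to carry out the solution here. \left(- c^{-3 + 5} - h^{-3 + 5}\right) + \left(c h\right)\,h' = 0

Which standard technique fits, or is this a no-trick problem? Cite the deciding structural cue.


Best approach: the homogeneous substitution — scaling c and h together leaves the slope fixed — it depends only on h/c, so substitute the ratio. Rearranged, this also fits the Bernoulli template directly; the homogeneous substitution reads the structure without the rearrangement.
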